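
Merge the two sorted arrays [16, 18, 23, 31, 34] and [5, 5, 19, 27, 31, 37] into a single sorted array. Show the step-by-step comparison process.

Merging process:

Compare 16 vs 5: take 5 from right. Merged: [5]
Compare 16 vs 5: take 5 from right. Merged: [5, 5]
Compare 16 vs 19: take 16 from left. Merged: [5, 5, 16]
Compare 18 vs 19: take 18 from left. Merged: [5, 5, 16, 18]
Compare 23 vs 19: take 19 from right. Merged: [5, 5, 16, 18, 19]
Compare 23 vs 27: take 23 from left. Merged: [5, 5, 16, 18, 19, 23]
Compare 31 vs 27: take 27 from right. Merged: [5, 5, 16, 18, 19, 23, 27]
Compare 31 vs 31: take 31 from left. Merged: [5, 5, 16, 18, 19, 23, 27, 31]
Compare 34 vs 31: take 31 from right. Merged: [5, 5, 16, 18, 19, 23, 27, 31, 31]
Compare 34 vs 37: take 34 from left. Merged: [5, 5, 16, 18, 19, 23, 27, 31, 31, 34]
Append remaining from right: [37]. Merged: [5, 5, 16, 18, 19, 23, 27, 31, 31, 34, 37]

Final merged array: [5, 5, 16, 18, 19, 23, 27, 31, 31, 34, 37]
Total comparisons: 10

The merged array is [5, 5, 16, 18, 19, 23, 27, 31, 31, 34, 37], requiring 10 comparisons. The merge step runs in O(n) time where n is the total number of elements.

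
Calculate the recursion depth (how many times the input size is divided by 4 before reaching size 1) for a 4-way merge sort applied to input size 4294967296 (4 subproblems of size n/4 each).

For divide and conquer with division factor 4:

Problem sizes at each level:
Level 0: 4294967296
Level 1: 1073741824
Level 2: 268435456
Level 3: 67108864
Level 4: 16777216
Level 5: 4194304
Level 6: 1048576
Level 7: 262144
Level 8: 65536
Level 9: 16384
Level 10: 4096
Level 11: 1024
Level 12: 256
Level 13: 64
Level 14: 16
Level 15: 4
Level 16: 1

The root is level 0 and the size-1 base case is level 16 (the tree spans levels 0 through 16, i.e. 17 levels counting the root), so the depth is the number of divisions: log_4(4294967296) = 16

The recursion tree depth is log_4(4294967296) = 16. At each level, the problem size is divided by 4, so it takes 16 divisions to reduce to a base case of size 1. The algorithm makes 4 recursive calls at each level.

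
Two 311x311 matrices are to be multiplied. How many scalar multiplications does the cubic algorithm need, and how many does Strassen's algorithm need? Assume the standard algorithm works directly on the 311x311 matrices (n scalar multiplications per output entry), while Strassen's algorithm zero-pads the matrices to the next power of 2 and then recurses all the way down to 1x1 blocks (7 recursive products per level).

Matrix multiplication for 311x311 matrices:

Strassen's algorithm requires power-of-2 dimensions. Pad 311x311 to 512x512 (next power of 2).

Standard algorithm: 311^3 = 30080231 multiplications
Strassen's algorithm: 7^(log2(512)) = 7^9 = 40353607 multiplications
Difference: 30080231 - 40353607 = -10273376 (Strassen uses MORE here due to padding overhead — for small or just-over-power-of-2 n, padding can outweigh the per-level savings)

Standard: 30080231 multiplications (311^3). Strassen: 40353607 multiplications (7^9, after padding to 512x512). Strassen reduces 8 recursive multiplications to 7 at each level.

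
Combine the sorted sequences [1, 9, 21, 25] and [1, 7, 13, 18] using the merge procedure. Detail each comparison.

Merging process:

Compare 1 vs 1: take 1 from left. Merged: [1]
Compare 9 vs 1: take 1 from right. Merged: [1, 1]
Compare 9 vs 7: take 7 from right. Merged: [1, 1, 7]
Compare 9 vs 13: take 9 from left. Merged: [1, 1, 7, 9]
Compare 21 vs 13: take 13 from right. Merged: [1, 1, 7, 9, 13]
Compare 21 vs 18: take 18 from right. Merged: [1, 1, 7, 9, 13, 18]
Append remaining from left: [21, 25]. Merged: [1, 1, 7, 9, 13, 18, 21, 25]

Final merged array: [1, 1, 7, 9, 13, 18, 21, 25]
Total comparisons: 6

The merged array is [1, 1, 7, 9, 13, 18, 21, 25], requiring 6 comparisons. The merge step runs in O(n) time where n is the total number of elements.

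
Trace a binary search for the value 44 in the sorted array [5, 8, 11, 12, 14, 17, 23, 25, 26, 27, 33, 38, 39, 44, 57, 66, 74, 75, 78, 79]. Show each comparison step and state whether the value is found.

Binary search for 44 in [5, 8, 11, 12, 14, 17, 23, 25, 26, 27, 33, 38, 39, 44, 57, 66, 74, 75, 78, 79]:

lo=0, hi=19, mid=9, arr[mid]=27 -> 27 < 44, search right half
lo=10, hi=19, mid=14, arr[mid]=57 -> 57 > 44, search left half
lo=10, hi=13, mid=11, arr[mid]=38 -> 38 < 44, search right half
lo=12, hi=13, mid=12, arr[mid]=39 -> 39 < 44, search right half
lo=13, hi=13, mid=13, arr[mid]=44 -> Found target at index 13!

Binary search finds 44 at index 13 after 5 comparisons. The search repeatedly halves the search space by comparing with the middle element.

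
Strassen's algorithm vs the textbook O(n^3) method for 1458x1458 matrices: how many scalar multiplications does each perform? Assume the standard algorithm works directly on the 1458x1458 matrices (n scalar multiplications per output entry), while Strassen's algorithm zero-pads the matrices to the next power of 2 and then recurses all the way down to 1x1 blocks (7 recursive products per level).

Matrix multiplication for 1458x1458 matrices:

Strassen's algorithm requires power-of-2 dimensions. Pad 1458x1458 to 2048x2048 (next power of 2).

Standard algorithm: 1458^3 = 3099363912 multiplications
Strassen's algorithm: 7^(log2(2048)) = 7^11 = 1977326743 multiplications
Savings: 3099363912 - 1977326743 = 1122037169 multiplications

Standard: 3099363912 multiplications (1458^3). Strassen: 1977326743 multiplications (7^11, after padding to 2048x2048). Strassen reduces 8 recursive multiplications to 7 at each level.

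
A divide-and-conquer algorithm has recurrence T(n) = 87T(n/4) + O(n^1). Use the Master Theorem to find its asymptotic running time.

Master Theorem for T(n) = 87T(n/4) + O(n^1):

a = 87, b = 4, c = 1
log_b(a) = log_4(87) = 3.2215

Case 1: c = 1 < log_4(87) = 3.2215
T(n) = O(n^(log_4 87))

For T(n) = 87T(n/4) + O(n^1): log_4(87) = 3.2215. This is Case 1 of the Master Theorem (c < log_b(a), work dominated by leaves), giving O(n^(log_4 87)).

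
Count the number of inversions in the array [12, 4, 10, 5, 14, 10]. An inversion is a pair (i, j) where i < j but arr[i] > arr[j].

Finding inversions in [12, 4, 10, 5, 14, 10]:

(0, 1): arr[0]=12 > arr[1]=4
(0, 2): arr[0]=12 > arr[2]=10
(0, 3): arr[0]=12 > arr[3]=5
(0, 5): arr[0]=12 > arr[5]=10
(2, 3): arr[2]=10 > arr[3]=5
(4, 5): arr[4]=14 > arr[5]=10

Total inversions: 6

The array has 6 inversion(s): (0,1), (0,2), (0,3), (0,5), (2,3), (4,5). Each pair (i,j) satisfies i < j and arr[i] > arr[j].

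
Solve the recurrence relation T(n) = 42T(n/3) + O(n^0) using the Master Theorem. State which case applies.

Master Theorem for T(n) = 42T(n/3) + O(n^0):

a = 42, b = 3, c = 0
log_b(a) = log_3(42) = 3.4022

Case 1: c = 0 < log_3(42) = 3.4022
T(n) = O(n^(log_3 42))

For T(n) = 42T(n/3) + O(n^0): log_3(42) = 3.4022. This is Case 1 of the Master Theorem (c < log_b(a), work dominated by leaves), giving O(n^(log_3 42)).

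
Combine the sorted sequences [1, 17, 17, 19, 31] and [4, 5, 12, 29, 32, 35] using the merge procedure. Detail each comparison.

Merging process:

Compare 1 vs 4: take 1 from left. Merged: [1]
Compare 17 vs 4: take 4 from right. Merged: [1, 4]
Compare 17 vs 5: take 5 from right. Merged: [1, 4, 5]
Compare 17 vs 12: take 12 from right. Merged: [1, 4, 5, 12]
Compare 17 vs 29: take 17 from left. Merged: [1, 4, 5, 12, 17]
Compare 17 vs 29: take 17 from left. Merged: [1, 4, 5, 12, 17, 17]
Compare 19 vs 29: take 19 from left. Merged: [1, 4, 5, 12, 17, 17, 19]
Compare 31 vs 29: take 29 from right. Merged: [1, 4, 5, 12, 17, 17, 19, 29]
Compare 31 vs 32: take 31 from left. Merged: [1, 4, 5, 12, 17, 17, 19, 29, 31]
Append remaining from right: [32, 35]. Merged: [1, 4, 5, 12, 17, 17, 19, 29, 31, 32, 35]

Final merged array: [1, 4, 5, 12, 17, 17, 19, 29, 31, 32, 35]
Total comparisons: 9

The merged array is [1, 4, 5, 12, 17, 17, 19, 29, 31, 32, 35], requiring 9 comparisons. The merge step runs in O(n) time where n is the total number of elements.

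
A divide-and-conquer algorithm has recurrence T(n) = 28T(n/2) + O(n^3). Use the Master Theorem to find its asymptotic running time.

Master Theorem for T(n) = 28T(n/2) + O(n^3):

a = 28, b = 2, c = 3
log_b(a) = log_2(28) = 4.8074

Case 1: c = 3 < log_2(28) = 4.8074
T(n) = O(n^(log_2 28))

For T(n) = 28T(n/2) + O(n^3): log_2(28) = 4.8074. This is Case 1 of the Master Theorem (c < log_b(a), work dominated by leaves), giving O(n^(log_2 28)).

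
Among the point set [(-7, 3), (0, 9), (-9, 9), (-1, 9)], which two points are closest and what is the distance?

Computing all pairwise distances among 4 points:

d((-7, 3), (0, 9)) = 9.2195
d((-7, 3), (-9, 9)) = 6.3246
d((-7, 3), (-1, 9)) = 8.4853
d((0, 9), (-9, 9)) = 9.0
d((0, 9), (-1, 9)) = 1.0 <-- minimum
d((-9, 9), (-1, 9)) = 8.0

Closest pair: (0, 9) and (-1, 9) with distance 1.0

The closest pair is (0, 9) and (-1, 9) with Euclidean distance 1.0. For 4 points, brute-force pairwise comparison is shown above. For large n, the divide-and-conquer algorithm (sort by x, recurse on halves, check the dividing strip) achieves O(n log n).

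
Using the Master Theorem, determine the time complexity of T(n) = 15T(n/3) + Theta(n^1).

Master Theorem for T(n) = 15T(n/3) + O(n^1):

a = 15, b = 3, c = 1
log_b(a) = log_3(15) = 2.4650

Case 1: c = 1 < log_3(15) = 2.4650
T(n) = O(n^(log_3 15))

For T(n) = 15T(n/3) + O(n^1): log_3(15) = 2.4650. This is Case 1 of the Master Theorem (c < log_b(a), work dominated by leaves), giving O(n^(log_3 15)).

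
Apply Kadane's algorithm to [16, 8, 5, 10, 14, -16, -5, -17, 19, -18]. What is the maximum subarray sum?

Using Kadane's algorithm on [16, 8, 5, 10, 14, -16, -5, -17, 19, -18]:

Scanning through the array:
Position 1 (value 8): max_ending_here = 24, max_so_far = 24
Position 2 (value 5): max_ending_here = 29, max_so_far = 29
Position 3 (value 10): max_ending_here = 39, max_so_far = 39
Position 4 (value 14): max_ending_here = 53, max_so_far = 53
Position 5 (value -16): max_ending_here = 37, max_so_far = 53
Position 6 (value -5): max_ending_here = 32, max_so_far = 53
Position 7 (value -17): max_ending_here = 15, max_so_far = 53
Position 8 (value 19): max_ending_here = 34, max_so_far = 53
Position 9 (value -18): max_ending_here = 16, max_so_far = 53

Maximum subarray: [16, 8, 5, 10, 14]
Maximum sum: 53

The maximum subarray is [16, 8, 5, 10, 14] with sum 53. This subarray runs from index 0 to index 4.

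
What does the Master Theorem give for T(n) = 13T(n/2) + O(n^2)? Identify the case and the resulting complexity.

Master Theorem for T(n) = 13T(n/2) + O(n^2):

a = 13, b = 2, c = 2
log_b(a) = log_2(13) = 3.7004

Case 1: c = 2 < log_2(13) = 3.7004
T(n) = O(n^(log_2 13))

For T(n) = 13T(n/2) + O(n^2): log_2(13) = 3.7004. This is Case 1 of the Master Theorem (c < log_b(a), work dominated by leaves), giving O(n^(log_2 13)).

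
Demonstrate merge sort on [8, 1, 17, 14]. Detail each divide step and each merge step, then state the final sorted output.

Merge sort trace:

Split: [8, 1, 17, 14] -> [8, 1] and [17, 14]
  Split: [8, 1] -> [8] and [1]
  Merge: [8] + [1] -> [1, 8]
  Split: [17, 14] -> [17] and [14]
  Merge: [17] + [14] -> [14, 17]
Merge: [1, 8] + [14, 17] -> [1, 8, 14, 17]

Final sorted array: [1, 8, 14, 17]

The merge sort proceeds by recursively splitting the array and merging sorted halves.
After all merges, the sorted array is [1, 8, 14, 17].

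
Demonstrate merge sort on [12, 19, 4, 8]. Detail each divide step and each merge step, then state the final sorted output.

Merge sort trace:

Split: [12, 19, 4, 8] -> [12, 19] and [4, 8]
  Split: [12, 19] -> [12] and [19]
  Merge: [12] + [19] -> [12, 19]
  Split: [4, 8] -> [4] and [8]
  Merge: [4] + [8] -> [4, 8]
Merge: [12, 19] + [4, 8] -> [4, 8, 12, 19]

Final sorted array: [4, 8, 12, 19]

The merge sort proceeds by recursively splitting the array and merging sorted halves.
After all merges, the sorted array is [4, 8, 12, 19].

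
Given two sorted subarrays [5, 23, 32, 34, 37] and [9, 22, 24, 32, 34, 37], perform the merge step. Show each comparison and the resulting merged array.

Merging process:

Compare 5 vs 9: take 5 from left. Merged: [5]
Compare 23 vs 9: take 9 from right. Merged: [5, 9]
Compare 23 vs 22: take 22 from right. Merged: [5, 9, 22]
Compare 23 vs 24: take 23 from left. Merged: [5, 9, 22, 23]
Compare 32 vs 24: take 24 from right. Merged: [5, 9, 22, 23, 24]
Compare 32 vs 32: take 32 from left. Merged: [5, 9, 22, 23, 24, 32]
Compare 34 vs 32: take 32 from right. Merged: [5, 9, 22, 23, 24, 32, 32]
Compare 34 vs 34: take 34 from left. Merged: [5, 9, 22, 23, 24, 32, 32, 34]
Compare 37 vs 34: take 34 from right. Merged: [5, 9, 22, 23, 24, 32, 32, 34, 34]
Compare 37 vs 37: take 37 from left. Merged: [5, 9, 22, 23, 24, 32, 32, 34, 34, 37]
Append remaining from right: [37]. Merged: [5, 9, 22, 23, 24, 32, 32, 34, 34, 37, 37]

Final merged array: [5, 9, 22, 23, 24, 32, 32, 34, 34, 37, 37]
Total comparisons: 10

The merged array is [5, 9, 22, 23, 24, 32, 32, 34, 34, 37, 37], requiring 10 comparisons. The merge step runs in O(n) time where n is the total number of elements.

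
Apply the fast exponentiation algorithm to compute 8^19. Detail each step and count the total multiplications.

Computing 8^19 by squaring (build up from 8^1; each line after the first costs one multiplication):

8^1 = 8
8^2 = (8^1)^2 = 8^2 = 64
8^4 = (8^2)^2 = 64^2 = 4096
8^8 = (8^4)^2 = 4096^2 = 16777216
8^9 = 8 * 8^8 = 8 * 16777216 = 134217728
8^18 = (8^9)^2 = 134217728^2 = 18014398509481984
8^19 = 8 * 8^18 = 8 * 18014398509481984 = 144115188075855872

Result: 144115188075855872
Multiplications needed: 6 (6 lines after 8^1)

8^19 = 144115188075855872. Using exponentiation by squaring, this requires 6 multiplications. The key idea: if the exponent is even, square the half-power; if odd, multiply by the base once.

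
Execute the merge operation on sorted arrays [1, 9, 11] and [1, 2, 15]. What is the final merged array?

Merging process:

Compare 1 vs 1: take 1 from left. Merged: [1]
Compare 9 vs 1: take 1 from right. Merged: [1, 1]
Compare 9 vs 2: take 2 from right. Merged: [1, 1, 2]
Compare 9 vs 15: take 9 from left. Merged: [1, 1, 2, 9]
Compare 11 vs 15: take 11 from left. Merged: [1, 1, 2, 9, 11]
Append remaining from right: [15]. Merged: [1, 1, 2, 9, 11, 15]

Final merged array: [1, 1, 2, 9, 11, 15]
Total comparisons: 5

The merged array is [1, 1, 2, 9, 11, 15], requiring 5 comparisons. The merge step runs in O(n) time where n is the total number of elements.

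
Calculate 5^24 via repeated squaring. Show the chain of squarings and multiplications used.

Computing 5^24 by squaring (build up from 5^1; each line after the first costs one multiplication):

5^1 = 5
5^2 = (5^1)^2 = 5^2 = 25
5^3 = 5 * 5^2 = 5 * 25 = 125
5^6 = (5^3)^2 = 125^2 = 15625
5^12 = (5^6)^2 = 15625^2 = 244140625
5^24 = (5^12)^2 = 244140625^2 = 59604644775390625

Result: 59604644775390625
Multiplications needed: 5 (5 lines after 5^1)

5^24 = 59604644775390625. Using exponentiation by squaring, this requires 5 multiplications. The key idea: if the exponent is even, square the half-power; if odd, multiply by the base once.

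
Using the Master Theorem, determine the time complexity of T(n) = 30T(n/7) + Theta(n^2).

Master Theorem for T(n) = 30T(n/7) + O(n^2):

a = 30, b = 7, c = 2
log_b(a) = log_7(30) = 1.7479

Case 3: c = 2 > log_7(30) = 1.7479
T(n) = O(n^2) = O(n^2)

For T(n) = 30T(n/7) + O(n^2): log_7(30) = 1.7479. This is Case 3 of the Master Theorem (c > log_b(a), work dominated by root), giving O(n^2).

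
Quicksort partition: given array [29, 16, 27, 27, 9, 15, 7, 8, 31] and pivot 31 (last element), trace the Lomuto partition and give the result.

Lomuto partition with pivot = 31:

Initial array: [29, 16, 27, 27, 9, 15, 7, 8, 31]

arr[0]=29 <= 31: swap with position 0, array becomes [29, 16, 27, 27, 9, 15, 7, 8, 31]
arr[1]=16 <= 31: swap with position 1, array becomes [29, 16, 27, 27, 9, 15, 7, 8, 31]
arr[2]=27 <= 31: swap with position 2, array becomes [29, 16, 27, 27, 9, 15, 7, 8, 31]
arr[3]=27 <= 31: swap with position 3, array becomes [29, 16, 27, 27, 9, 15, 7, 8, 31]
arr[4]=9 <= 31: swap with position 4, array becomes [29, 16, 27, 27, 9, 15, 7, 8, 31]
arr[5]=15 <= 31: swap with position 5, array becomes [29, 16, 27, 27, 9, 15, 7, 8, 31]
arr[6]=7 <= 31: swap with position 6, array becomes [29, 16, 27, 27, 9, 15, 7, 8, 31]
arr[7]=8 <= 31: swap with position 7, array becomes [29, 16, 27, 27, 9, 15, 7, 8, 31]

Place pivot at position 8: [29, 16, 27, 27, 9, 15, 7, 8, 31]
Pivot position: 8

After partitioning with pivot 31, the array becomes [29, 16, 27, 27, 9, 15, 7, 8, 31]. The pivot is placed at index 8. All elements to the left of the pivot are <= 31, and all elements to the right are > 31.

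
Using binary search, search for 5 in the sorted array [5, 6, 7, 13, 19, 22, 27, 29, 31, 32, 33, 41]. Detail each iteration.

Binary search for 5 in [5, 6, 7, 13, 19, 22, 27, 29, 31, 32, 33, 41]:

lo=0, hi=11, mid=5, arr[mid]=22 -> 22 > 5, search left half
lo=0, hi=4, mid=2, arr[mid]=7 -> 7 > 5, search left half
lo=0, hi=1, mid=0, arr[mid]=5 -> Found target at index 0!

Binary search finds 5 at index 0 after 3 comparisons. The search repeatedly halves the search space by comparing with the middle element.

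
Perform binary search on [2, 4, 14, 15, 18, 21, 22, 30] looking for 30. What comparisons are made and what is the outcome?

Binary search for 30 in [2, 4, 14, 15, 18, 21, 22, 30]:

lo=0, hi=7, mid=3, arr[mid]=15 -> 15 < 30, search right half
lo=4, hi=7, mid=5, arr[mid]=21 -> 21 < 30, search right half
lo=6, hi=7, mid=6, arr[mid]=22 -> 22 < 30, search right half
lo=7, hi=7, mid=7, arr[mid]=30 -> Found target at index 7!

Binary search finds 30 at index 7 after 4 comparisons. The search repeatedly halves the search space by comparing with the middle element.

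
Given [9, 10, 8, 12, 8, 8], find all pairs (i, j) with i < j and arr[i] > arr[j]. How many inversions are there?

Finding inversions in [9, 10, 8, 12, 8, 8]:

(0, 2): arr[0]=9 > arr[2]=8
(0, 4): arr[0]=9 > arr[4]=8
(0, 5): arr[0]=9 > arr[5]=8
(1, 2): arr[1]=10 > arr[2]=8
(1, 4): arr[1]=10 > arr[4]=8
(1, 5): arr[1]=10 > arr[5]=8
(3, 4): arr[3]=12 > arr[4]=8
(3, 5): arr[3]=12 > arr[5]=8

Total inversions: 8

The array has 8 inversion(s): (0,2), (0,4), (0,5), (1,2), (1,4), (1,5), (3,4), (3,5). Each pair (i,j) satisfies i < j and arr[i] > arr[j].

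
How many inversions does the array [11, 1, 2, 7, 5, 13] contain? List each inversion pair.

Finding inversions in [11, 1, 2, 7, 5, 13]:

(0, 1): arr[0]=11 > arr[1]=1
(0, 2): arr[0]=11 > arr[2]=2
(0, 3): arr[0]=11 > arr[3]=7
(0, 4): arr[0]=11 > arr[4]=5
(3, 4): arr[3]=7 > arr[4]=5

Total inversions: 5

The array has 5 inversion(s): (0,1), (0,2), (0,3), (0,4), (3,4). Each pair (i,j) satisfies i < j and arr[i] > arr[j].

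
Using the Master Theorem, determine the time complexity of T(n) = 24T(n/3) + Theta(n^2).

Master Theorem for T(n) = 24T(n/3) + O(n^2):

a = 24, b = 3, c = 2
log_b(a) = log_3(24) = 2.8928

Case 1: c = 2 < log_3(24) = 2.8928
T(n) = O(n^(log_3 24))

For T(n) = 24T(n/3) + O(n^2): log_3(24) = 2.8928. This is Case 1 of the Master Theorem (c < log_b(a), work dominated by leaves), giving O(n^(log_3 24)).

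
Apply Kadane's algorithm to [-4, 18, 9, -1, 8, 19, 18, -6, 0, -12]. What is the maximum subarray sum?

Using Kadane's algorithm on [-4, 18, 9, -1, 8, 19, 18, -6, 0, -12]:

Scanning through the array:
Position 1 (value 18): max_ending_here = 18, max_so_far = 18
Position 2 (value 9): max_ending_here = 27, max_so_far = 27
Position 3 (value -1): max_ending_here = 26, max_so_far = 27
Position 4 (value 8): max_ending_here = 34, max_so_far = 34
Position 5 (value 19): max_ending_here = 53, max_so_far = 53
Position 6 (value 18): max_ending_here = 71, max_so_far = 71
Position 7 (value -6): max_ending_here = 65, max_so_far = 71
Position 8 (value 0): max_ending_here = 65, max_so_far = 71
Position 9 (value -12): max_ending_here = 53, max_so_far = 71

Maximum subarray: [18, 9, -1, 8, 19, 18]
Maximum sum: 71

The maximum subarray is [18, 9, -1, 8, 19, 18] with sum 71. This subarray runs from index 1 to index 6.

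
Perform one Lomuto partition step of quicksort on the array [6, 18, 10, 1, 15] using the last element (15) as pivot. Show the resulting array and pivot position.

Lomuto partition with pivot = 15:

Initial array: [6, 18, 10, 1, 15]

arr[0]=6 <= 15: swap with position 0, array becomes [6, 18, 10, 1, 15]
arr[1]=18 > 15: no swap
arr[2]=10 <= 15: swap with position 1, array becomes [6, 10, 18, 1, 15]
arr[3]=1 <= 15: swap with position 2, array becomes [6, 10, 1, 18, 15]

Place pivot at position 3: [6, 10, 1, 15, 18]
Pivot position: 3

After partitioning with pivot 15, the array becomes [6, 10, 1, 15, 18]. The pivot is placed at index 3. All elements to the left of the pivot are <= 15, and all elements to the right are > 15.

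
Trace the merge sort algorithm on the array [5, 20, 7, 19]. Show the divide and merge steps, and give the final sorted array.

Merge sort trace:

Split: [5, 20, 7, 19] -> [5, 20] and [7, 19]
  Split: [5, 20] -> [5] and [20]
  Merge: [5] + [20] -> [5, 20]
  Split: [7, 19] -> [7] and [19]
  Merge: [7] + [19] -> [7, 19]
Merge: [5, 20] + [7, 19] -> [5, 7, 19, 20]

Final sorted array: [5, 7, 19, 20]

The merge sort proceeds by recursively splitting the array and merging sorted halves.
After all merges, the sorted array is [5, 7, 19, 20].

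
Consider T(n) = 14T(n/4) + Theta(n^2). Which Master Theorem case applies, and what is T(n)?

Master Theorem for T(n) = 14T(n/4) + O(n^2):

a = 14, b = 4, c = 2
log_b(a) = log_4(14) = 1.9037

Case 3: c = 2 > log_4(14) = 1.9037
T(n) = O(n^2) = O(n^2)

For T(n) = 14T(n/4) + O(n^2): log_4(14) = 1.9037. This is Case 3 of the Master Theorem (c > log_b(a), work dominated by root), giving O(n^2).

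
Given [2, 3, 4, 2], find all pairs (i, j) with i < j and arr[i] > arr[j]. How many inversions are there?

Finding inversions in [2, 3, 4, 2]:

(1, 3): arr[1]=3 > arr[3]=2
(2, 3): arr[2]=4 > arr[3]=2

Total inversions: 2

The array has 2 inversion(s): (1,3), (2,3). Each pair (i,j) satisfies i < j and arr[i] > arr[j].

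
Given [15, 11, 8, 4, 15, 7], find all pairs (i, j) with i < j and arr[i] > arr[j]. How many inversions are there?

Finding inversions in [15, 11, 8, 4, 15, 7]:

(0, 1): arr[0]=15 > arr[1]=11
(0, 2): arr[0]=15 > arr[2]=8
(0, 3): arr[0]=15 > arr[3]=4
(0, 5): arr[0]=15 > arr[5]=7
(1, 2): arr[1]=11 > arr[2]=8
(1, 3): arr[1]=11 > arr[3]=4
(1, 5): arr[1]=11 > arr[5]=7
(2, 3): arr[2]=8 > arr[3]=4
(2, 5): arr[2]=8 > arr[5]=7
(4, 5): arr[4]=15 > arr[5]=7

Total inversions: 10

The array has 10 inversion(s): (0,1), (0,2), (0,3), (0,5), (1,2), (1,3), (1,5), (2,3), (2,5), (4,5). Each pair (i,j) satisfies i < j and arr[i] > arr[j].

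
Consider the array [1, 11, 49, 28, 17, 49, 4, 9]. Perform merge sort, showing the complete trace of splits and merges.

Merge sort trace:

Split: [1, 11, 49, 28, 17, 49, 4, 9] -> [1, 11, 49, 28] and [17, 49, 4, 9]
  Split: [1, 11, 49, 28] -> [1, 11] and [49, 28]
    Split: [1, 11] -> [1] and [11]
    Merge: [1] + [11] -> [1, 11]
    Split: [49, 28] -> [49] and [28]
    Merge: [49] + [28] -> [28, 49]
  Merge: [1, 11] + [28, 49] -> [1, 11, 28, 49]
  Split: [17, 49, 4, 9] -> [17, 49] and [4, 9]
    Split: [17, 49] -> [17] and [49]
    Merge: [17] + [49] -> [17, 49]
    Split: [4, 9] -> [4] and [9]
    Merge: [4] + [9] -> [4, 9]
  Merge: [17, 49] + [4, 9] -> [4, 9, 17, 49]
Merge: [1, 11, 28, 49] + [4, 9, 17, 49] -> [1, 4, 9, 11, 17, 28, 49, 49]

Final sorted array: [1, 4, 9, 11, 17, 28, 49, 49]

The merge sort proceeds by recursively splitting the array and merging sorted halves.
After all merges, the sorted array is [1, 4, 9, 11, 17, 28, 49, 49].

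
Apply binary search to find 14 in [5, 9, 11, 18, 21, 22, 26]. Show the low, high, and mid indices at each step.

Binary search for 14 in [5, 9, 11, 18, 21, 22, 26]:

lo=0, hi=6, mid=3, arr[mid]=18 -> 18 > 14, search left half
lo=0, hi=2, mid=1, arr[mid]=9 -> 9 < 14, search right half
lo=2, hi=2, mid=2, arr[mid]=11 -> 11 < 14, search right half
lo=3 > hi=2, target 14 not found

Binary search determines that 14 is not in the array after 3 comparisons. The search space was exhausted without finding the target.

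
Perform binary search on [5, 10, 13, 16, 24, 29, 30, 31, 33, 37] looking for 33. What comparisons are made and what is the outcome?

Binary search for 33 in [5, 10, 13, 16, 24, 29, 30, 31, 33, 37]:

lo=0, hi=9, mid=4, arr[mid]=24 -> 24 < 33, search right half
lo=5, hi=9, mid=7, arr[mid]=31 -> 31 < 33, search right half
lo=8, hi=9, mid=8, arr[mid]=33 -> Found target at index 8!

Binary search finds 33 at index 8 after 3 comparisons. The search repeatedly halves the search space by comparing with the middle element.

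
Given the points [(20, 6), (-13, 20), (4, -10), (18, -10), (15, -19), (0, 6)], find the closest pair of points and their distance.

Computing all pairwise distances among 6 points:

d((20, 6), (-13, 20)) = 35.8469
d((20, 6), (4, -10)) = 22.6274
d((20, 6), (18, -10)) = 16.1245
d((20, 6), (15, -19)) = 25.4951
d((20, 6), (0, 6)) = 20.0
d((-13, 20), (4, -10)) = 34.4819
d((-13, 20), (18, -10)) = 43.1393
d((-13, 20), (15, -19)) = 48.0104
d((-13, 20), (0, 6)) = 19.105
d((4, -10), (18, -10)) = 14.0
d((4, -10), (15, -19)) = 14.2127
d((4, -10), (0, 6)) = 16.4924
d((18, -10), (15, -19)) = 9.4868 <-- minimum
d((18, -10), (0, 6)) = 24.0832
d((15, -19), (0, 6)) = 29.1548

Closest pair: (18, -10) and (15, -19) with distance 9.4868

The closest pair is (18, -10) and (15, -19) with Euclidean distance 9.4868. For 6 points, brute-force pairwise comparison is shown above. For large n, the divide-and-conquer algorithm (sort by x, recurse on halves, check the dividing strip) achieves O(n log n).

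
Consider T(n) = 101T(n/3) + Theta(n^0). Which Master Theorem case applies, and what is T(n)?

Master Theorem for T(n) = 101T(n/3) + O(n^0):

a = 101, b = 3, c = 0
log_b(a) = log_3(101) = 4.2009

Case 1: c = 0 < log_3(101) = 4.2009
T(n) = O(n^(log_3 101))

For T(n) = 101T(n/3) + O(n^0): log_3(101) = 4.2009. This is Case 1 of the Master Theorem (c < log_b(a), work dominated by leaves), giving O(n^(log_3 101)).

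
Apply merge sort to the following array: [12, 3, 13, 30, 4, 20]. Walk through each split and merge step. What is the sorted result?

Merge sort trace:

Split: [12, 3, 13, 30, 4, 20] -> [12, 3, 13] and [30, 4, 20]
  Split: [12, 3, 13] -> [12] and [3, 13]
    Split: [3, 13] -> [3] and [13]
    Merge: [3] + [13] -> [3, 13]
  Merge: [12] + [3, 13] -> [3, 12, 13]
  Split: [30, 4, 20] -> [30] and [4, 20]
    Split: [4, 20] -> [4] and [20]
    Merge: [4] + [20] -> [4, 20]
  Merge: [30] + [4, 20] -> [4, 20, 30]
Merge: [3, 12, 13] + [4, 20, 30] -> [3, 4, 12, 13, 20, 30]

Final sorted array: [3, 4, 12, 13, 20, 30]

The merge sort proceeds by recursively splitting the array and merging sorted halves.
After all merges, the sorted array is [3, 4, 12, 13, 20, 30].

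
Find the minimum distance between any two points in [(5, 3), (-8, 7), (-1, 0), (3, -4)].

Computing all pairwise distances among 4 points:

d((5, 3), (-8, 7)) = 13.6015
d((5, 3), (-1, 0)) = 6.7082
d((5, 3), (3, -4)) = 7.2801
d((-8, 7), (-1, 0)) = 9.8995
d((-8, 7), (3, -4)) = 15.5563
d((-1, 0), (3, -4)) = 5.6569 <-- minimum

Closest pair: (-1, 0) and (3, -4) with distance 5.6569

The closest pair is (-1, 0) and (3, -4) with Euclidean distance 5.6569. For 4 points, brute-force pairwise comparison is shown above. For large n, the divide-and-conquer algorithm (sort by x, recurse on halves, check the dividing strip) achieves O(n log n).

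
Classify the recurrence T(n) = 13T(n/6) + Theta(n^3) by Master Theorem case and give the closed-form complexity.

Master Theorem for T(n) = 13T(n/6) + O(n^3):

a = 13, b = 6, c = 3
log_b(a) = log_6(13) = 1.4315

Case 3: c = 3 > log_6(13) = 1.4315
T(n) = O(n^3) = O(n^3)

For T(n) = 13T(n/6) + O(n^3): log_6(13) = 1.4315. This is Case 3 of the Master Theorem (c > log_b(a), work dominated by root), giving O(n^3).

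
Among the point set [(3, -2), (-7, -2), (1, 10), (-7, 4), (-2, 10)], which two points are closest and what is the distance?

Computing all pairwise distances among 5 points:

d((3, -2), (-7, -2)) = 10.0
d((3, -2), (1, 10)) = 12.1655
d((3, -2), (-7, 4)) = 11.6619
d((3, -2), (-2, 10)) = 13.0
d((-7, -2), (1, 10)) = 14.4222
d((-7, -2), (-7, 4)) = 6.0
d((-7, -2), (-2, 10)) = 13.0
d((1, 10), (-7, 4)) = 10.0
d((1, 10), (-2, 10)) = 3.0 <-- minimum
d((-7, 4), (-2, 10)) = 7.8102

Closest pair: (1, 10) and (-2, 10) with distance 3.0

The closest pair is (1, 10) and (-2, 10) with Euclidean distance 3.0. For 5 points, brute-force pairwise comparison is shown above. For large n, the divide-and-conquer algorithm (sort by x, recurse on halves, check the dividing strip) achieves O(n log n).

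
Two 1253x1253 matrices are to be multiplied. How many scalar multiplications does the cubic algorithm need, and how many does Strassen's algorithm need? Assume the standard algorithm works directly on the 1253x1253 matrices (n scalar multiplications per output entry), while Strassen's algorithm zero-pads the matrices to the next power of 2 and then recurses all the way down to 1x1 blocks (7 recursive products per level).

Matrix multiplication for 1253x1253 matrices:

Strassen's algorithm requires power-of-2 dimensions. Pad 1253x1253 to 2048x2048 (next power of 2).

Standard algorithm: 1253^3 = 1967221277 multiplications
Strassen's algorithm: 7^(log2(2048)) = 7^11 = 1977326743 multiplications
Difference: 1967221277 - 1977326743 = -10105466 (Strassen uses MORE here due to padding overhead — for small or just-over-power-of-2 n, padding can outweigh the per-level savings)

Standard: 1967221277 multiplications (1253^3). Strassen: 1977326743 multiplications (7^11, after padding to 2048x2048). Strassen reduces 8 recursive multiplications to 7 at each level.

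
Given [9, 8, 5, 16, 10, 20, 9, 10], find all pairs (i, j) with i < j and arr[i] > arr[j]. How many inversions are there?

Finding inversions in [9, 8, 5, 16, 10, 20, 9, 10]:

(0, 1): arr[0]=9 > arr[1]=8
(0, 2): arr[0]=9 > arr[2]=5
(1, 2): arr[1]=8 > arr[2]=5
(3, 4): arr[3]=16 > arr[4]=10
(3, 6): arr[3]=16 > arr[6]=9
(3, 7): arr[3]=16 > arr[7]=10
(4, 6): arr[4]=10 > arr[6]=9
(5, 6): arr[5]=20 > arr[6]=9
(5, 7): arr[5]=20 > arr[7]=10

Total inversions: 9

The array has 9 inversion(s): (0,1), (0,2), (1,2), (3,4), (3,6), (3,7), (4,6), (5,6), (5,7). Each pair (i,j) satisfies i < j and arr[i] > arr[j].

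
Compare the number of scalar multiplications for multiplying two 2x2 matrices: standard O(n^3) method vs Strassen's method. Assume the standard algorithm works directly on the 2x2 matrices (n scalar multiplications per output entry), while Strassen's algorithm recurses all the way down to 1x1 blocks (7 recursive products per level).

Matrix multiplication for 2x2 matrices:

Standard algorithm: 2^3 = 8 multiplications
Strassen's algorithm: 7^(log2(2)) = 7^1 = 7 multiplications
Savings: 8 - 7 = 1 multiplications

Standard: 8 multiplications (2^3). Strassen: 7 multiplications (7^1). Strassen reduces 8 recursive multiplications to 7 at each level.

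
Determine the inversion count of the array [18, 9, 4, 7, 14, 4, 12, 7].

Finding inversions in [18, 9, 4, 7, 14, 4, 12, 7]:

(0, 1): arr[0]=18 > arr[1]=9
(0, 2): arr[0]=18 > arr[2]=4
(0, 3): arr[0]=18 > arr[3]=7
(0, 4): arr[0]=18 > arr[4]=14
(0, 5): arr[0]=18 > arr[5]=4
(0, 6): arr[0]=18 > arr[6]=12
(0, 7): arr[0]=18 > arr[7]=7
(1, 2): arr[1]=9 > arr[2]=4
(1, 3): arr[1]=9 > arr[3]=7
(1, 5): arr[1]=9 > arr[5]=4
(1, 7): arr[1]=9 > arr[7]=7
(3, 5): arr[3]=7 > arr[5]=4
(4, 5): arr[4]=14 > arr[5]=4
(4, 6): arr[4]=14 > arr[6]=12
(4, 7): arr[4]=14 > arr[7]=7
(6, 7): arr[6]=12 > arr[7]=7

Total inversions: 16

The array has 16 inversion(s): (0,1), (0,2), (0,3), (0,4), (0,5), (0,6), (0,7), (1,2), (1,3), (1,5), (1,7), (3,5), (4,5), (4,6), (4,7), (6,7). Each pair (i,j) satisfies i < j and arr[i] > arr[j].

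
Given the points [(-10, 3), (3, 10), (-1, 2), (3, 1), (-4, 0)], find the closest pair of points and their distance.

Computing all pairwise distances among 5 points:

d((-10, 3), (3, 10)) = 14.7648
d((-10, 3), (-1, 2)) = 9.0554
d((-10, 3), (3, 1)) = 13.1529
d((-10, 3), (-4, 0)) = 6.7082
d((3, 10), (-1, 2)) = 8.9443
d((3, 10), (3, 1)) = 9.0
d((3, 10), (-4, 0)) = 12.2066
d((-1, 2), (3, 1)) = 4.1231
d((-1, 2), (-4, 0)) = 3.6056 <-- minimum
d((3, 1), (-4, 0)) = 7.0711

Closest pair: (-1, 2) and (-4, 0) with distance 3.6056

The closest pair is (-1, 2) and (-4, 0) with Euclidean distance 3.6056. For 5 points, brute-force pairwise comparison is shown above. For large n, the divide-and-conquer algorithm (sort by x, recurse on halves, check the dividing strip) achieves O(n log n).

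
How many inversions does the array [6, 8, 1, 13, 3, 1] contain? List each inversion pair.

Finding inversions in [6, 8, 1, 13, 3, 1]:

(0, 2): arr[0]=6 > arr[2]=1
(0, 4): arr[0]=6 > arr[4]=3
(0, 5): arr[0]=6 > arr[5]=1
(1, 2): arr[1]=8 > arr[2]=1
(1, 4): arr[1]=8 > arr[4]=3
(1, 5): arr[1]=8 > arr[5]=1
(3, 4): arr[3]=13 > arr[4]=3
(3, 5): arr[3]=13 > arr[5]=1
(4, 5): arr[4]=3 > arr[5]=1

Total inversions: 9

The array has 9 inversion(s): (0,2), (0,4), (0,5), (1,2), (1,4), (1,5), (3,4), (3,5), (4,5). Each pair (i,j) satisfies i < j and arr[i] > arr[j].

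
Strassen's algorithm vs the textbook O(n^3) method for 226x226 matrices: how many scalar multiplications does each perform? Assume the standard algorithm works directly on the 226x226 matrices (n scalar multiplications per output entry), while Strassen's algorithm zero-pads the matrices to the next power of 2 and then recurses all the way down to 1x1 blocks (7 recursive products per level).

Matrix multiplication for 226x226 matrices:

Strassen's algorithm requires power-of-2 dimensions. Pad 226x226 to 256x256 (next power of 2).

Standard algorithm: 226^3 = 11543176 multiplications
Strassen's algorithm: 7^(log2(256)) = 7^8 = 5764801 multiplications
Savings: 11543176 - 5764801 = 5778375 multiplications

Standard: 11543176 multiplications (226^3). Strassen: 5764801 multiplications (7^8, after padding to 256x256). Strassen reduces 8 recursive multiplications to 7 at each level.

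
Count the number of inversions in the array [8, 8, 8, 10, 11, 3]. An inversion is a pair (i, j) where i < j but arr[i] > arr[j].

Finding inversions in [8, 8, 8, 10, 11, 3]:

(0, 5): arr[0]=8 > arr[5]=3
(1, 5): arr[1]=8 > arr[5]=3
(2, 5): arr[2]=8 > arr[5]=3
(3, 5): arr[3]=10 > arr[5]=3
(4, 5): arr[4]=11 > arr[5]=3

Total inversions: 5

The array has 5 inversion(s): (0,5), (1,5), (2,5), (3,5), (4,5). Each pair (i,j) satisfies i < j and arr[i] > arr[j].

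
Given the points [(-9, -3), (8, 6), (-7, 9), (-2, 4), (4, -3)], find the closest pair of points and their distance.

Computing all pairwise distances among 5 points:

d((-9, -3), (8, 6)) = 19.2354
d((-9, -3), (-7, 9)) = 12.1655
d((-9, -3), (-2, 4)) = 9.8995
d((-9, -3), (4, -3)) = 13.0
d((8, 6), (-7, 9)) = 15.2971
d((8, 6), (-2, 4)) = 10.198
d((8, 6), (4, -3)) = 9.8489
d((-7, 9), (-2, 4)) = 7.0711 <-- minimum
d((-7, 9), (4, -3)) = 16.2788
d((-2, 4), (4, -3)) = 9.2195

Closest pair: (-7, 9) and (-2, 4) with distance 7.0711

The closest pair is (-7, 9) and (-2, 4) with Euclidean distance 7.0711. For 5 points, brute-force pairwise comparison is shown above. For large n, the divide-and-conquer algorithm (sort by x, recurse on halves, check the dividing strip) achieves O(n log n).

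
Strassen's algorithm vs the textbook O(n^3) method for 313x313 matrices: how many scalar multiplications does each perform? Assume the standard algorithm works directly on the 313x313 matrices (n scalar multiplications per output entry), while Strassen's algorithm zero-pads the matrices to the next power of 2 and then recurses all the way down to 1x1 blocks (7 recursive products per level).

Matrix multiplication for 313x313 matrices:

Strassen's algorithm requires power-of-2 dimensions. Pad 313x313 to 512x512 (next power of 2).

Standard algorithm: 313^3 = 30664297 multiplications
Strassen's algorithm: 7^(log2(512)) = 7^9 = 40353607 multiplications
Difference: 30664297 - 40353607 = -9689310 (Strassen uses MORE here due to padding overhead — for small or just-over-power-of-2 n, padding can outweigh the per-level savings)

Standard: 30664297 multiplications (313^3). Strassen: 40353607 multiplications (7^9, after padding to 512x512). Strassen reduces 8 recursive multiplications to 7 at each level.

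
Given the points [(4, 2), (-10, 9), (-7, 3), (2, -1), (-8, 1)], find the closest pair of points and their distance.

Computing all pairwise distances among 5 points:

d((4, 2), (-10, 9)) = 15.6525
d((4, 2), (-7, 3)) = 11.0454
d((4, 2), (2, -1)) = 3.6056
d((4, 2), (-8, 1)) = 12.0416
d((-10, 9), (-7, 3)) = 6.7082
d((-10, 9), (2, -1)) = 15.6205
d((-10, 9), (-8, 1)) = 8.2462
d((-7, 3), (2, -1)) = 9.8489
d((-7, 3), (-8, 1)) = 2.2361 <-- minimum
d((2, -1), (-8, 1)) = 10.198

Closest pair: (-7, 3) and (-8, 1) with distance 2.2361

The closest pair is (-7, 3) and (-8, 1) with Euclidean distance 2.2361. For 5 points, brute-force pairwise comparison is shown above. For large n, the divide-and-conquer algorithm (sort by x, recurse on halves, check the dividing strip) achieves O(n log n).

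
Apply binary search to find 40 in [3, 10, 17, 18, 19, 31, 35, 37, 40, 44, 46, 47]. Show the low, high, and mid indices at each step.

Binary search for 40 in [3, 10, 17, 18, 19, 31, 35, 37, 40, 44, 46, 47]:

lo=0, hi=11, mid=5, arr[mid]=31 -> 31 < 40, search right half
lo=6, hi=11, mid=8, arr[mid]=40 -> Found target at index 8!

Binary search finds 40 at index 8 after 2 comparisons. The search repeatedly halves the search space by comparing with the middle element.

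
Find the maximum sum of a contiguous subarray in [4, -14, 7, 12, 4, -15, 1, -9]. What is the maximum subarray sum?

Using Kadane's algorithm on [4, -14, 7, 12, 4, -15, 1, -9]:

Scanning through the array:
Position 1 (value -14): max_ending_here = -10, max_so_far = 4
Position 2 (value 7): max_ending_here = 7, max_so_far = 7
Position 3 (value 12): max_ending_here = 19, max_so_far = 19
Position 4 (value 4): max_ending_here = 23, max_so_far = 23
Position 5 (value -15): max_ending_here = 8, max_so_far = 23
Position 6 (value 1): max_ending_here = 9, max_so_far = 23
Position 7 (value -9): max_ending_here = 0, max_so_far = 23

Maximum subarray: [7, 12, 4]
Maximum sum: 23

The maximum subarray is [7, 12, 4] with sum 23. This subarray runs from index 2 to index 4.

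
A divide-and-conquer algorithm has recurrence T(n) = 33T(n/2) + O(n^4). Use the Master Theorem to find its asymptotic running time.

Master Theorem for T(n) = 33T(n/2) + O(n^4):

a = 33, b = 2, c = 4
log_b(a) = log_2(33) = 5.0444

Case 1: c = 4 < log_2(33) = 5.0444
T(n) = O(n^(log_2 33))

For T(n) = 33T(n/2) + O(n^4): log_2(33) = 5.0444. This is Case 1 of the Master Theorem (c < log_b(a), work dominated by leaves), giving O(n^(log_2 33)).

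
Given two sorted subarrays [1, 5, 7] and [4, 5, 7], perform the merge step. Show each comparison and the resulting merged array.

Merging process:

Compare 1 vs 4: take 1 from left. Merged: [1]
Compare 5 vs 4: take 4 from right. Merged: [1, 4]
Compare 5 vs 5: take 5 from left. Merged: [1, 4, 5]
Compare 7 vs 5: take 5 from right. Merged: [1, 4, 5, 5]
Compare 7 vs 7: take 7 from left. Merged: [1, 4, 5, 5, 7]
Append remaining from right: [7]. Merged: [1, 4, 5, 5, 7, 7]

Final merged array: [1, 4, 5, 5, 7, 7]
Total comparisons: 5

The merged array is [1, 4, 5, 5, 7, 7], requiring 5 comparisons. The merge step runs in O(n) time where n is the total number of elements.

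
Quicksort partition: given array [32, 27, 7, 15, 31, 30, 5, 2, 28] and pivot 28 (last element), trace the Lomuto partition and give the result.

Lomuto partition with pivot = 28:

Initial array: [32, 27, 7, 15, 31, 30, 5, 2, 28]

arr[0]=32 > 28: no swap
arr[1]=27 <= 28: swap with position 0, array becomes [27, 32, 7, 15, 31, 30, 5, 2, 28]
arr[2]=7 <= 28: swap with position 1, array becomes [27, 7, 32, 15, 31, 30, 5, 2, 28]
arr[3]=15 <= 28: swap with position 2, array becomes [27, 7, 15, 32, 31, 30, 5, 2, 28]
arr[4]=31 > 28: no swap
arr[5]=30 > 28: no swap
arr[6]=5 <= 28: swap with position 3, array becomes [27, 7, 15, 5, 31, 30, 32, 2, 28]
arr[7]=2 <= 28: swap with position 4, array becomes [27, 7, 15, 5, 2, 30, 32, 31, 28]

Place pivot at position 5: [27, 7, 15, 5, 2, 28, 32, 31, 30]
Pivot position: 5

After partitioning with pivot 28, the array becomes [27, 7, 15, 5, 2, 28, 32, 31, 30]. The pivot is placed at index 5. All elements to the left of the pivot are <= 28, and all elements to the right are > 28.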